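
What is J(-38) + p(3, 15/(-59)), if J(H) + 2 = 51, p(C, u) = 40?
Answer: 89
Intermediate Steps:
J(H) = 49 (J(H) = -2 + 51 = 49)
J(-38) + p(3, 15/(-59)) = 49 + 40 = 89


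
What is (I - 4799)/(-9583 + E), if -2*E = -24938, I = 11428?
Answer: 6629/2886 ≈ 2.2970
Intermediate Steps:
E = 12469 (E = -½*(-24938) = 12469)
(I - 4799)/(-9583 + E) = (11428 - 4799)/(-9583 + 12469) = 6629/2886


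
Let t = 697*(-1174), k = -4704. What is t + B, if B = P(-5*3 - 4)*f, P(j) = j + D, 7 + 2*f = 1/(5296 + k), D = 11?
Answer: -121101001/148 ≈ -8.1825e+5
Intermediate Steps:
f = -4143/1184 (f = -7/2 + 1/(2*(5296 - 4704)) = -7/2 + (½)/592 = -7/2 + (½)*(1/592) = -7/2 + 1/1184 = -4143/1184 ≈ -3.4992)
P(j) = 11 + j (P(j) = j + 11 = 11 + j)
t = -818278
B = 4143/148 (B = (11 + (-5*3 - 4))*(-4143/1184) = (11 + (-15 - 4))*(-4143/1184) = (11 - 19)*(-4143/1184) = -8*(-4143/1184) = 4143/148 ≈ 27.993)
t + B = -818278 + 4143/148 = -121101001/148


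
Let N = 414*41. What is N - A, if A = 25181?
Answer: -8207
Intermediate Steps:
N = 16974
N - A = 16974 - 1*25181 = 16974 - 25181 = -8207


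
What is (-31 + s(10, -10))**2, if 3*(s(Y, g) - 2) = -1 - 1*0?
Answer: 7744/9 ≈ 860.44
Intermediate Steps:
s(Y, g) = 5/3 (s(Y, g) = 2 + (-1 - 1*0)/3 = 2 + (-1 + 0)/3 = 2 + (1/3)*(-1) = 2 - 1/3 = 5/3)
(-31 + s(10, -10))**2 = (-31 + 5/3)**2 = (-88/3)**2 = 7744/9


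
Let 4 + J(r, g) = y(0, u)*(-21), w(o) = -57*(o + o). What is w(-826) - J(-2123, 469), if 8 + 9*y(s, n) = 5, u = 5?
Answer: 94161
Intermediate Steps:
y(s, n) = -1/3 (y(s, n) = -8/9 + (1/9)*5 = -8/9 + 5/9 = -1/3)
w(o) = -114*o
J(r, g) = 3 (J(r, g) = -4 - 1/3*(-21) = -4 + 7 = 3)
w(-826) - J(-2123, 469) = -114*(-826) - 1*3 = 94164 - 3 = 94161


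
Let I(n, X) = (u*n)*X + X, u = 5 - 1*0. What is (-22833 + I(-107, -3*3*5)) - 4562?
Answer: -3365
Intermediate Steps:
u = 5 (u = 5 + 0 = 5)
I(n, X) = X + 5*X*n (I(n, X) = (5*n)*X + X = 5*X*n + X = X + 5*X*n)
(-22833 + I(-107, -3*3*5)) - 4562 = (-22833 + (-3*3*5)*(1 + 5*(-107))) - 4562 = (-22833 + (-9*5)*(1 - 535)) - 4562 = (-22833 - 45*(-534)) - 4562 = (-22833 + 24030) - 4562 = 1197 - 4562 = -3365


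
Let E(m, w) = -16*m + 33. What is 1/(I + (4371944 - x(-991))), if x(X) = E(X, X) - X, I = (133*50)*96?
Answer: 1/4993464 ≈ 2.0026e-7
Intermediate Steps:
E(m, w) = 33 - 16*m
I = 638400 (I = 6650*96 = 638400)
x(X) = 33 - 17*X (x(X) = (33 - 16*X) - X = 33 - 17*X)
1/(I + (4371944 - x(-991))) = 1/(638400 + (4371944 - (33 - 17*(-991)))) = 1/(638400 + (4371944 - (33 + 16847))) = 1/(638400 + (4371944 - 1*16880)) = 1/(638400 + (4371944 - 16880)) = 1/(638400 + 4355064) = 1/4993464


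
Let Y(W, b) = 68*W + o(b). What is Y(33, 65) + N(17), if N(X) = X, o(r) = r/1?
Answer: 2326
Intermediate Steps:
o(r) = r (o(r) = r*1 = r)
Y(W, b) = b + 68*W (Y(W, b) = 68*W + b = b + 68*W)
Y(33, 65) + N(17) = (65 + 68*33) + 17 = (65 + 2244) + 17 = 2309 + 17 = 2326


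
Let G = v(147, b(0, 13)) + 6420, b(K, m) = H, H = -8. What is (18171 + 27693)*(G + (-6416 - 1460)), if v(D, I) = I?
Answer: -67144896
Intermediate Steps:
b(K, m) = -8
G = 6412 (G = -8 + 6420 = 6412)
(18171 + 27693)*(G + (-6416 - 1460)) = (18171 + 27693)*(6412 + (-6416 - 1460)) = 45864*(6412 - 7876) = 45864*(-1464) = -67144896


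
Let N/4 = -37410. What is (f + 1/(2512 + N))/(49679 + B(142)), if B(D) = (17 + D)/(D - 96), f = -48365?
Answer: -163664451583/168122650652 ≈ -0.97348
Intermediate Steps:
N = -149640 (N = 4*(-37410) = -149640)
B(D) = (17 + D)/(-96 + D)
(f + 1/(2512 + N))/(49679 + B(142)) = (-48365 + 1/(2512 - 149640))/(49679 + (17 + 142)/(-96 + 142)) = (-48365 + 1/(-147128))/(49679 + 159/46) = (-48365 - 1/147128)/(49679 + (1/46)*159) = -7115845721/(147128*(49679 + 159/46)) = -7115845721/(147128*2285393/46) = -7115845721/147128*46/2285393 = -163664451583/168122650652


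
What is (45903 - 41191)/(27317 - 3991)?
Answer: 2356/11663 ≈ 0.20201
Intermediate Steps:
(45903 - 41191)/(27317 - 3991) = 4712/23326 = 4712*(1/23326) = 2356/11663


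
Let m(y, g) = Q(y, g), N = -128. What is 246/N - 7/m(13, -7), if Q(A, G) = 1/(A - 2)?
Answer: -5051/64 ≈ -78.922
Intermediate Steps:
Q(A, G) = 1/(-2 + A)
m(y, g) = 1/(-2 + y)
246/N - 7/m(13, -7) = 246/(-128) - 7/(1/(-2 + 13)) = 246*(-1/128) - 7/(1/11) = -123/64 - 7/1/11 = -123/64 - 7*11 = -123/64 - 77 = -5051/64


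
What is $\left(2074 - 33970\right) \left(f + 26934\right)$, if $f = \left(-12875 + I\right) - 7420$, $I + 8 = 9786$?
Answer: $-523636632$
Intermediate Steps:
$I = 9778$ ($I = -8 + 9786 = 9778$)
$f = -10517$ ($f = \left(-12875 + 9778\right) - 7420 = -3097 - 7420 = -10517$)
$\left(2074 - 33970\right) \left(f + 26934\right) = \left(2074 - 33970\right) \left(-10517 + 26934\right) = \left(-31896\right) 16417 = -523636632$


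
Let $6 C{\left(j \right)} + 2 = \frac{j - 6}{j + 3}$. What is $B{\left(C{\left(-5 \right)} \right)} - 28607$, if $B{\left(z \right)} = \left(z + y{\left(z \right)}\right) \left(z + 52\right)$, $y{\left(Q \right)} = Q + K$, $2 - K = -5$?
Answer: $- \frac{2028785}{72} \approx -28178.0$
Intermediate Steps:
$K = 7$ ($K = 2 - -5 = 2 + 5 = 7$)
$y{\left(Q \right)} = 7 + Q$ ($y{\left(Q \right)} = Q + 7 = 7 + Q$)
$C{\left(j \right)} = - \frac{1}{3} + \frac{-6 + j}{6 \left(3 + j\right)}$ ($C{\left(j \right)} = - \frac{1}{3} + \frac{\left(j - 6\right) \frac{1}{j + 3}}{6} = - \frac{1}{3} + \frac{\left(-6 + j\right) \frac{1}{3 + j}}{6} = - \frac{1}{3} + \frac{\frac{1}{3 + j} \left(-6 + j\right)}{6} = - \frac{1}{3} + \frac{-6 + j}{6 \left(3 + j\right)}$)
$B{\left(z \right)} = \left(7 + 2 z\right) \left(52 + z\right)$ ($B{\left(z \right)} = \left(z + \left(7 + z\right)\right) \left(z + 52\right) = \left(7 + 2 z\right) \left(52 + z\right)$)
$B{\left(C{\left(-5 \right)} \right)} - 28607 = \left(364 + 2 \left(\frac{-12 - -5}{6 \left(3 - 5\right)}\right)^{2} + 111 \frac{-12 - -5}{6 \left(3 - 5\right)}\right) - 28607 = \left(364 + 2 \left(\frac{-12 + 5}{6 \left(-2\right)}\right)^{2} + 111 \frac{-12 + 5}{6 \left(-2\right)}\right) - 28607 = \left(364 + 2 \left(\frac{1}{6} \left(- \frac{1}{2}\right) \left(-7\right)\right)^{2} + 111 \cdot \frac{1}{6} \left(- \frac{1}{2}\right) \left(-7\right)\right) - 28607 = \left(364 + 2 \left(\frac{7}{12}\right)^{2} + 111 \cdot \frac{7}{12}\right) - 28607 = \left(364 + 2 \cdot \frac{49}{144} + \frac{259}{4}\right) - 28607 = \left(364 + \frac{49}{72} + \frac{259}{4}\right) - 28607 = \frac{30919}{72} - 28607 = - \frac{2028785}{72}$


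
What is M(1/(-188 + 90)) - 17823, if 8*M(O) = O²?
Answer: -1369376735/76832 ≈ -17823.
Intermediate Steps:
M(O) = O²/8
M(1/(-188 + 90)) - 17823 = (1/(-188 + 90))²/8 - 17823 = (1/(-98))²/8 - 17823 = (-1/98)²/8 - 17823 = (⅛)*(1/9604) - 17823 = 1/76832 - 17823 = -1369376735/76832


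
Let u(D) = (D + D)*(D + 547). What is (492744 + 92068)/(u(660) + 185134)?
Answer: 292406/889187 ≈ 0.32885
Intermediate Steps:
u(D) = 2*D*(547 + D) (u(D) = (2*D)*(547 + D) = 2*D*(547 + D))
(492744 + 92068)/(u(660) + 185134) = (492744 + 92068)/(2*660*(547 + 660) + 185134) = 584812/(2*660*1207 + 185134) = 584812/(1593240 + 185134) = 584812/1778374 = 584812*(1/1778374) = 292406/889187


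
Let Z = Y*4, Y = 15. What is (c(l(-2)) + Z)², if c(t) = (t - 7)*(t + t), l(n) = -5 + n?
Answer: 65536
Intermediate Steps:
c(t) = 2*t*(-7 + t) (c(t) = (-7 + t)*(2*t) = 2*t*(-7 + t))
Z = 60 (Z = 15*4 = 60)
(c(l(-2)) + Z)² = (2*(-5 - 2)*(-7 + (-5 - 2)) + 60)² = (2*(-7)*(-7 - 7) + 60)² = (2*(-7)*(-14) + 60)² = (196 + 60)² = 256² = 65536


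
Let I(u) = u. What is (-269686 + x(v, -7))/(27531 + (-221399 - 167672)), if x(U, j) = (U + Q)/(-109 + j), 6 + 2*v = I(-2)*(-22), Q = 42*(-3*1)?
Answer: 31283469/41938640 ≈ 0.74593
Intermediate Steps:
Q = -126 (Q = 42*(-3) = -126)
v = 19 (v = -3 + (-2*(-22))/2 = -3 + (½)*44 = -3 + 22 = 19)
x(U, j) = (-126 + U)/(-109 + j) (x(U, j) = (U - 126)/(-109 + j) = (-126 + U)/(-109 + j))
(-269686 + x(v, -7))/(27531 + (-221399 - 167672)) = (-269686 + (-126 + 19)/(-109 - 7))/(27531 + (-221399 - 167672)) = (-269686 - 107/(-116))/(27531 - 389071) = (-269686 - 1/116*(-107))/(-361540) = (-269686 + 107/116)*(-1/361540) = -31283469/116*(-1/361540) = 31283469/41938640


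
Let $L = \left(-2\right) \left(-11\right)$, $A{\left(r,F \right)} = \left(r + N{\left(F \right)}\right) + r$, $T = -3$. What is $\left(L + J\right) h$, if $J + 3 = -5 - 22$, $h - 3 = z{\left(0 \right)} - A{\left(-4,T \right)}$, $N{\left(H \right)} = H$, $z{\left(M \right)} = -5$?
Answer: $-72$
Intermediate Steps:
$A{\left(r,F \right)} = F + 2 r$ ($A{\left(r,F \right)} = \left(r + F\right) + r = \left(F + r\right) + r = F + 2 r$)
$h = 9$ ($h = 3 - \left(2 - 8\right) = 3 - -6 = 3 + \left(-5 + 11\right) = 3 + 6 = 9$)
$L = 22$
$J = -30$ ($J = -3 - 27 = -30$)
$\left(L + J\right) h = \left(22 - 30\right) 9 = \left(-8\right) 9 = -72$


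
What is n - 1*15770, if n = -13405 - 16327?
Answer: -45502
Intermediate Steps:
n = -29732
n - 1*15770 = -29732 - 1*15770 = -29732 - 15770 = -45502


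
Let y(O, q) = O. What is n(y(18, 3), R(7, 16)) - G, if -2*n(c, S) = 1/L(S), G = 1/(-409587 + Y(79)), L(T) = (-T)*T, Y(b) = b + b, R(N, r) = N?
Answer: 409527/40124042 ≈ 0.010207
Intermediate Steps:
Y(b) = 2*b
L(T) = -T²
G = -1/409429 (G = 1/(-409587 + 2*79) = 1/(-409587 + 158) = 1/(-409429) = -1/409429 ≈ -2.4424e-6)
n(c, S) = 1/(2*S²) (n(c, S) = -(-1/S²)/2 = -(-1)/(2*S²) = 1/(2*S²))
n(y(18, 3), R(7, 16)) - G = (½)/7² - 1*(-1/409429) = (½)*(1/49) + 1/409429 = 1/98 + 1/409429 = 409527/40124042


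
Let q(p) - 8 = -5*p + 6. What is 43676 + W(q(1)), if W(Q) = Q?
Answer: 43685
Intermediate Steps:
q(p) = 14 - 5*p (q(p) = 8 + (-5*p + 6) = 8 + (6 - 5*p) = 14 - 5*p)
43676 + W(q(1)) = 43676 + (14 - 5*1) = 43676 + (14 - 5) = 43676 + 9 = 43685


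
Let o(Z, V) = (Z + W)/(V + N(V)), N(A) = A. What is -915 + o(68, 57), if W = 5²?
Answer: -34739/38 ≈ -914.18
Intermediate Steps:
W = 25
o(Z, V) = (25 + Z)/(2*V) (o(Z, V) = (Z + 25)/(V + V) = (25 + Z)/((2*V)) = (25 + Z)*(1/(2*V)) = (25 + Z)/(2*V))
-915 + o(68, 57) = -915 + (½)*(25 + 68)/57 = -915 + (½)*(1/57)*93 = -915 + 31/38 = -34739/38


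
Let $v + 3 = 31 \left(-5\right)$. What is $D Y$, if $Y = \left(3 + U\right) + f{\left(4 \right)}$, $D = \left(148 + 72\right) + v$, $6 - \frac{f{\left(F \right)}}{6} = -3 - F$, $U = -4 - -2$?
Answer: $4898$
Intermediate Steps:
$U = -2$ ($U = -4 + 2 = -2$)
$f{\left(F \right)} = 54 + 6 F$ ($f{\left(F \right)} = 36 - 6 \left(-3 - F\right) = 36 + \left(18 + 6 F\right) = 54 + 6 F$)
$v = -158$ ($v = -3 + 31 \left(-5\right) = -3 - 155 = -158$)
$D = 62$ ($D = \left(148 + 72\right) - 158 = 220 - 158 = 62$)
$Y = 79$ ($Y = \left(3 - 2\right) + \left(54 + 6 \cdot 4\right) = 1 + \left(54 + 24\right) = 1 + 78 = 79$)
$D Y = 62 \cdot 79 = 4898$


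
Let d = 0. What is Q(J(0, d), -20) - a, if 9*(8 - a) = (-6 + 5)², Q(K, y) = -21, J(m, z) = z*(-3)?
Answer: -260/9 ≈ -28.889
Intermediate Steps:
J(m, z) = -3*z
a = 71/9 (a = 8 - (-6 + 5)²/9 = 8 - ⅑*(-1)² = 8 - ⅑*1 = 8 - ⅑ = 71/9 ≈ 7.8889)
Q(J(0, d), -20) - a = -21 - 1*71/9 = -21 - 71/9 = -260/9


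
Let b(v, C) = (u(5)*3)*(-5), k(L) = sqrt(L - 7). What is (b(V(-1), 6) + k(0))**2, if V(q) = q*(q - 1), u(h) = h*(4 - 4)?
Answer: -7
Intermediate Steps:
k(L) = sqrt(-7 + L)
u(h) = 0 (u(h) = h*0 = 0)
V(q) = q*(-1 + q)
b(v, C) = 0 (b(v, C) = (0*3)*(-5) = 0*(-5) = 0)
(b(V(-1), 6) + k(0))**2 = (0 + sqrt(-7 + 0))**2 = (0 + sqrt(-7))**2 = (0 + I*sqrt(7))**2 = (I*sqrt(7))**2 = -7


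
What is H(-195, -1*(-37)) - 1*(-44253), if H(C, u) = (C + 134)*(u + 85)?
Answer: 36811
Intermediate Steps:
H(C, u) = (85 + u)*(134 + C) (H(C, u) = (134 + C)*(85 + u) = (85 + u)*(134 + C))
H(-195, -1*(-37)) - 1*(-44253) = (11390 + 85*(-195) + 134*(-1*(-37)) - (-195)*(-37)) - 1*(-44253) = (11390 - 16575 + 134*37 - 195*37) + 44253 = (11390 - 16575 + 4958 - 7215) + 44253 = -7442 + 44253 = 36811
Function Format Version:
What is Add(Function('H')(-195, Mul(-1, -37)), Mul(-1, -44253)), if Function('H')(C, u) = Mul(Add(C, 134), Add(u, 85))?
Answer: 36811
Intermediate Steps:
Function('H')(C, u) = Mul(Add(85, u), Add(134, C)) (Function('H')(C, u) = Mul(Add(134, C), Add(85, u)) = Mul(Add(85, u), Add(134, C)))
Add(Function('H')(-195, Mul(-1, -37)), Mul(-1, -44253)) = Add(Add(11390, Mul(85, -195), Mul(134, Mul(-1, -37)), Mul(-195, Mul(-1, -37))), Mul(-1, -44253)) = Add(Add(11390, -16575, Mul(134, 37), Mul(-195, 37)), 44253) = Add(Add(11390, -16575, 4958, -7215), 44253) = Add(-7442, 44253) = 36811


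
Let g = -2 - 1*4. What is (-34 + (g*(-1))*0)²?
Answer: 1156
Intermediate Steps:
g = -6 (g = -2 - 4 = -6)
(-34 + (g*(-1))*0)² = (-34 - 6*(-1)*0)² = (-34 + 6*0)² = (-34 + 0)² = (-34)² = 1156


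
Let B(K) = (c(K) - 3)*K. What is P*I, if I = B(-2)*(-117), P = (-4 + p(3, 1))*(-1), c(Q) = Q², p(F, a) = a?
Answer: 702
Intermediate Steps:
B(K) = K*(-3 + K²) (B(K) = (K² - 3)*K = (-3 + K²)*K = K*(-3 + K²))
P = 3 (P = (-4 + 1)*(-1) = -3*(-1) = 3)
I = 234 (I = -2*(-3 + (-2)²)*(-117) = -2*(-3 + 4)*(-117) = -2*1*(-117) = -2*(-117) = 234)
P*I = 3*234 = 702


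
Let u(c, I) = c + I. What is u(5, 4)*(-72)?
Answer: -648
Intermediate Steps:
u(c, I) = I + c
u(5, 4)*(-72) = (4 + 5)*(-72) = 9*(-72) = -648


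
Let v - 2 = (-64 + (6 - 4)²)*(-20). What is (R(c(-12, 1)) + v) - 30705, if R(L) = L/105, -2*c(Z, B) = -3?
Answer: -2065209/70 ≈ -29503.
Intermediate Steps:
c(Z, B) = 3/2 (c(Z, B) = -½*(-3) = 3/2)
v = 1202 (v = 2 + (-64 + (6 - 4)²)*(-20) = 2 + (-64 + 2²)*(-20) = 2 + (-64 + 4)*(-20) = 2 - 60*(-20) = 2 + 1200 = 1202)
R(L) = L/105 (R(L) = L*(1/105) = L/105)
(R(c(-12, 1)) + v) - 30705 = ((1/105)*(3/2) + 1202) - 30705 = (1/70 + 1202) - 30705 = 84141/70 - 30705 = -2065209/70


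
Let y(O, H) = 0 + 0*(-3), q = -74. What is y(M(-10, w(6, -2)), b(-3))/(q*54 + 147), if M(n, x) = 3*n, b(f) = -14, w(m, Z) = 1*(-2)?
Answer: 0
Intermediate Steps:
w(m, Z) = -2
y(O, H) = 0 (y(O, H) = 0 + 0 = 0)
y(M(-10, w(6, -2)), b(-3))/(q*54 + 147) = 0/(-74*54 + 147) = 0/(-3996 + 147) = 0/(-3849) = 0*(-1/3849) = 0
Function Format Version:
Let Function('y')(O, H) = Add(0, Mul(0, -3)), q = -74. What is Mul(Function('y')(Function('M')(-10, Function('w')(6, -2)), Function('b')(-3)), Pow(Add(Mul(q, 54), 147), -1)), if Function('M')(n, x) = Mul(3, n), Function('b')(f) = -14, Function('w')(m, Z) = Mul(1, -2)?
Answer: 0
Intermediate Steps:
Function('w')(m, Z) = -2
Function('y')(O, H) = 0 (Function('y')(O, H) = Add(0, 0) = 0)
Mul(Function('y')(Function('M')(-10, Function('w')(6, -2)), Function('b')(-3)), Pow(Add(Mul(q, 54), 147), -1)) = Mul(0, Pow(Add(Mul(-74, 54), 147), -1)) = Mul(0, Pow(Add(-3996, 147), -1)) = Mul(0, Pow(-3849, -1)) = Mul(0, Rational(-1, 3849)) = 0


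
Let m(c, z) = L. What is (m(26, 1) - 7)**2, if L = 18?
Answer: 121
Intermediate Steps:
m(c, z) = 18
(m(26, 1) - 7)**2 = (18 - 7)**2 = 11**2 = 121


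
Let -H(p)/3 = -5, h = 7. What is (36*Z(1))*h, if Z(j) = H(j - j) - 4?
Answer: 2772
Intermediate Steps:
H(p) = 15 (H(p) = -3*(-5) = 15)
Z(j) = 11 (Z(j) = 15 - 4 = 11)
(36*Z(1))*h = (36*11)*7 = 396*7 = 2772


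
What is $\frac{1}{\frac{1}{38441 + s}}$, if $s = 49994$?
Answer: $88435$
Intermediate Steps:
$\frac{1}{\frac{1}{38441 + s}} = \frac{1}{\frac{1}{38441 + 49994}} = \frac{1}{\frac{1}{88435}} = 88435$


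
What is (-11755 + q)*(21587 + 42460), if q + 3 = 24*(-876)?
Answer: -2099588754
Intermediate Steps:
q = -21027 (q = -3 + 24*(-876) = -3 - 21024 = -21027)
(-11755 + q)*(21587 + 42460) = (-11755 - 21027)*(21587 + 42460) = -32782*64047 = -2099588754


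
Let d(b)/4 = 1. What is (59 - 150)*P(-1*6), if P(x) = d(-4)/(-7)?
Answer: 52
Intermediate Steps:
d(b) = 4 (d(b) = 4*1 = 4)
P(x) = -4/7 (P(x) = 4/(-7) = 4*(-1/7) = -4/7)
(59 - 150)*P(-1*6) = (59 - 150)*(-4/7) = -91*(-4/7) = 52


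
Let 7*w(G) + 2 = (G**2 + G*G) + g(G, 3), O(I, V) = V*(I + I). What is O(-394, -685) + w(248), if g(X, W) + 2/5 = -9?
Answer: 19507283/35 ≈ 5.5735e+5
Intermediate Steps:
g(X, W) = -47/5 (g(X, W) = -2/5 - 9 = -47/5)
O(I, V) = 2*I*V (O(I, V) = V*(2*I) = 2*I*V)
w(G) = -57/35 + 2*G**2/7 (w(G) = -2/7 + ((G**2 + G*G) - 47/5)/7 = -2/7 + ((G**2 + G**2) - 47/5)/7 = -2/7 + (2*G**2 - 47/5)/7 = -2/7 + (-47/5 + 2*G**2)/7 = -2/7 + (-47/35 + 2*G**2/7) = -57/35 + 2*G**2/7)
O(-394, -685) + w(248) = 2*(-394)*(-685) + (-57/35 + (2/7)*248**2) = 539780 + (-57/35 + (2/7)*61504) = 539780 + (-57/35 + 123008/7) = 539780 + 614983/35 = 19507283/35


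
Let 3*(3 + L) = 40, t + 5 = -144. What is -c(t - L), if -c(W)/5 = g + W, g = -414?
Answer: -8600/3 ≈ -2866.7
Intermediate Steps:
t = -149 (t = -5 - 144 = -149)
L = 31/3 (L = -3 + (⅓)*40 = -3 + 40/3 = 31/3 ≈ 10.333)
c(W) = 2070 - 5*W (c(W) = -5*(-414 + W) = 2070 - 5*W)
-c(t - L) = -(2070 - 5*(-149 - 1*31/3)) = -(2070 - 5*(-149 - 31/3)) = -(2070 - 5*(-478/3)) = -(2070 + 2390/3) = -1*8600/3 = -8600/3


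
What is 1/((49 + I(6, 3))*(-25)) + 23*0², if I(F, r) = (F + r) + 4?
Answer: -1/1550 ≈ -0.00064516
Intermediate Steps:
I(F, r) = 4 + F + r
1/((49 + I(6, 3))*(-25)) + 23*0² = 1/((49 + (4 + 6 + 3))*(-25)) + 23*0² = -1/25/(49 + 13) + 23*0 = -1/25/62 + 0 = (1/62)*(-1/25) + 0 = -1/1550 + 0 = -1/1550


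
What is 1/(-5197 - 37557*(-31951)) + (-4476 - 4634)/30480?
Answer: -622228054573/2081834374296 ≈ -0.29888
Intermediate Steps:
1/(-5197 - 37557*(-31951)) + (-4476 - 4634)/30480 = -1/31951/(-42754) - 9110*1/30480 = -1/42754*(-1/31951) - 911/3048 = 1/1366033054 - 911/3048 = -622228054573/2081834374296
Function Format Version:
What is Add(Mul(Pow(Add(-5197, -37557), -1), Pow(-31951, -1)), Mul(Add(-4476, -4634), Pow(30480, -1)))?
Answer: Rational(-622228054573, 2081834374296) ≈ -0.29888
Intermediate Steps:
Add(Mul(Pow(Add(-5197, -37557), -1), Pow(-31951, -1)), Mul(Add(-4476, -4634), Pow(30480, -1))) = Add(Mul(Pow(-42754, -1), Rational(-1, 31951)), Mul(-9110, Rational(1, 30480))) = Add(Mul(Rational(-1, 42754), Rational(-1, 31951)), Rational(-911, 3048)) = Add(Rational(1, 1366033054), Rational(-911, 3048)) = Rational(-622228054573, 2081834374296)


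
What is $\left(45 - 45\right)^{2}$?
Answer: $0$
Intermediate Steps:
$\left(45 - 45\right)^{2} = 0^{2} = 0$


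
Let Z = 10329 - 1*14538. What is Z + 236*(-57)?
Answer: -17661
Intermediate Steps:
Z = -4209 (Z = 10329 - 14538 = -4209)
Z + 236*(-57) = -4209 + 236*(-57) = -4209 - 13452 = -17661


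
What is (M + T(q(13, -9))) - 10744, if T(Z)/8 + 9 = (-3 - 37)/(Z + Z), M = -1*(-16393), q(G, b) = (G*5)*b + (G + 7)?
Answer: 630233/113 ≈ 5577.3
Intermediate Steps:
q(G, b) = 7 + G + 5*G*b (q(G, b) = (5*G)*b + (7 + G) = 5*G*b + (7 + G) = 7 + G + 5*G*b)
M = 16393
T(Z) = -72 - 160/Z (T(Z) = -72 + 8*((-3 - 37)/(Z + Z)) = -72 + 8*(-40*1/(2*Z)) = -72 + 8*(-20/Z) = -72 - 160/Z)
(M + T(q(13, -9))) - 10744 = (16393 + (-72 - 160/(7 + 13 + 5*13*(-9)))) - 10744 = (16393 + (-72 - 160/(7 + 13 - 585))) - 10744 = (16393 + (-72 - 160/(-565))) - 10744 = (16393 + (-72 - 160*(-1/565))) - 10744 = (16393 + (-72 + 32/113)) - 10744 = (16393 - 8104/113) - 10744 = 1844305/113 - 10744 = 630233/113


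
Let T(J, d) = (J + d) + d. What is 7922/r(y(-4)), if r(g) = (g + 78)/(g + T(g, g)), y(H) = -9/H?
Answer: 95064/107 ≈ 888.45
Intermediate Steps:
T(J, d) = J + 2*d
r(g) = (78 + g)/(4*g) (r(g) = (g + 78)/(g + (g + 2*g)) = (78 + g)/(g + 3*g) = (78 + g)/((4*g)) = (78 + g)*(1/(4*g)) = (78 + g)/(4*g))
7922/r(y(-4)) = 7922/(((78 - 9/(-4))/(4*((-9/(-4)))))) = 7922/(((78 - 9*(-1/4))/(4*((-9*(-1/4)))))) = 7922/(((78 + 9/4)/(4*(9/4)))) = 7922/(((1/4)*(4/9)*(321/4))) = 7922/(107/12) = 7922*(12/107) = 95064/107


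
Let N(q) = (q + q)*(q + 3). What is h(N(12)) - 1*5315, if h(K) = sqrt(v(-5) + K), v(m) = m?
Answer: -5315 + sqrt(355) ≈ -5296.2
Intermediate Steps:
N(q) = 2*q*(3 + q) (N(q) = (2*q)*(3 + q) = 2*q*(3 + q))
h(K) = sqrt(-5 + K)
h(N(12)) - 1*5315 = sqrt(-5 + 2*12*(3 + 12)) - 1*5315 = sqrt(-5 + 2*12*15) - 5315 = sqrt(-5 + 360) - 5315 = sqrt(355) - 5315 = -5315 + sqrt(355)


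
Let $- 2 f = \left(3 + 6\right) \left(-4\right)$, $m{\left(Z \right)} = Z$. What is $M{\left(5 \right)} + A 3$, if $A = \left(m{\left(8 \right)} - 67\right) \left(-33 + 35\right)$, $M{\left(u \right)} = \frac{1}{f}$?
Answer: $- \frac{6371}{18} \approx -353.94$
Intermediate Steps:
$f = 18$ ($f = - \frac{\left(3 + 6\right) \left(-4\right)}{2} = - \frac{9 \left(-4\right)}{2} = \left(- \frac{1}{2}\right) \left(-36\right) = 18$)
$M{\left(u \right)} = \frac{1}{18}$
$A = -118$ ($A = \left(8 - 67\right) \left(-33 + 35\right) = \left(-59\right) 2 = -118$)
$M{\left(5 \right)} + A 3 = \frac{1}{18} - 354 = - \frac{6371}{18}$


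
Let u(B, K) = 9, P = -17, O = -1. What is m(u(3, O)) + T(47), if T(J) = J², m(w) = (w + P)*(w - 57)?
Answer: 2593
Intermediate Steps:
m(w) = (-57 + w)*(-17 + w) (m(w) = (w - 17)*(w - 57) = (-17 + w)*(-57 + w) = (-57 + w)*(-17 + w))
m(u(3, O)) + T(47) = (969 + 9² - 74*9) + 47² = (969 + 81 - 666) + 2209 = 384 + 2209 = 2593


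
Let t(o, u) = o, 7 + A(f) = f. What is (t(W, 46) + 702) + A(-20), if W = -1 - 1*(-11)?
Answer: 685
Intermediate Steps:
W = 10 (W = -1 + 11 = 10)
A(f) = -7 + f
(t(W, 46) + 702) + A(-20) = (10 + 702) + (-7 - 20) = 712 - 27 = 685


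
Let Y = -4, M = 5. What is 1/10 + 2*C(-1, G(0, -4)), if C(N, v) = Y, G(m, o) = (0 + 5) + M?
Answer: -79/10 ≈ -7.9000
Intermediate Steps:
G(m, o) = 10 (G(m, o) = (0 + 5) + 5 = 5 + 5 = 10)
C(N, v) = -4
1/10 + 2*C(-1, G(0, -4)) = 1/10 + 2*(-4) = ⅒ - 8 = -79/10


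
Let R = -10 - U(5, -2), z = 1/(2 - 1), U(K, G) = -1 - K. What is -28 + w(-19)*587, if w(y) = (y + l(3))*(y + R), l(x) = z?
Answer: 242990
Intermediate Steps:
z = 1 (z = 1/1 = 1)
l(x) = 1
R = -4 (R = -10 - (-1 - 1*5) = -10 - (-1 - 5) = -10 - 1*(-6) = -10 + 6 = -4)
w(y) = (1 + y)*(-4 + y) (w(y) = (y + 1)*(y - 4) = (1 + y)*(-4 + y))
-28 + w(-19)*587 = -28 + (-4 + (-19)² - 3*(-19))*587 = -28 + (-4 + 361 + 57)*587 = -28 + 414*587 = -28 + 243018 = 242990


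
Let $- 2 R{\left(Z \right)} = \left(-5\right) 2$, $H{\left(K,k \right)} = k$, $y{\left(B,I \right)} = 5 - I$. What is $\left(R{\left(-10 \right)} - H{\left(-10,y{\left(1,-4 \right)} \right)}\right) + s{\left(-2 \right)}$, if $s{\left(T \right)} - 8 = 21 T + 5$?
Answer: $-33$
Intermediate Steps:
$R{\left(Z \right)} = 5$ ($R{\left(Z \right)} = - \frac{\left(-5\right) 2}{2} = \left(- \frac{1}{2}\right) \left(-10\right) = 5$)
$s{\left(T \right)} = 13 + 21 T$ ($s{\left(T \right)} = 8 + \left(21 T + 5\right) = 8 + \left(5 + 21 T\right) = 13 + 21 T$)
$\left(R{\left(-10 \right)} - H{\left(-10,y{\left(1,-4 \right)} \right)}\right) + s{\left(-2 \right)} = \left(5 - \left(5 - -4\right)\right) + \left(13 + 21 \left(-2\right)\right) = \left(5 - \left(5 + 4\right)\right) + \left(13 - 42\right) = \left(5 - 9\right) - 29 = -4 - 29 = -33$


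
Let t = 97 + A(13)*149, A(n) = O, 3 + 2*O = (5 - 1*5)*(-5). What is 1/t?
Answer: -2/253 ≈ -0.0079051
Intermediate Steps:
O = -3/2 (O = -3/2 + ((5 - 1*5)*(-5))/2 = -3/2 + ((5 - 5)*(-5))/2 = -3/2 + (0*(-5))/2 = -3/2 + (½)*0 = -3/2 + 0 = -3/2 ≈ -1.5000)
A(n) = -3/2
t = -253/2 (t = 97 - 3/2*149 = 97 - 447/2 = -253/2 ≈ -126.50)
1/t = 1/(-253/2) = -2/253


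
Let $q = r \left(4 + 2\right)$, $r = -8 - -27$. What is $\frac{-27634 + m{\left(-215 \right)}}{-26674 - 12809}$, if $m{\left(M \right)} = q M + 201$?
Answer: $\frac{51943}{39483} \approx 1.3156$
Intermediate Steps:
$r = 19$ ($r = -8 + 27 = 19$)
$q = 114$ ($q = 19 \left(4 + 2\right) = 19 \cdot 6 = 114$)
$m{\left(M \right)} = 201 + 114 M$ ($m{\left(M \right)} = 114 M + 201 = 201 + 114 M$)
$\frac{-27634 + m{\left(-215 \right)}}{-26674 - 12809} = \frac{-27634 + \left(201 + 114 \left(-215\right)\right)}{-26674 - 12809} = \frac{-27634 + \left(201 - 24510\right)}{-39483} = \left(-27634 - 24309\right) \left(- \frac{1}{39483}\right) = \left(-51943\right) \left(- \frac{1}{39483}\right) = \frac{51943}{39483}$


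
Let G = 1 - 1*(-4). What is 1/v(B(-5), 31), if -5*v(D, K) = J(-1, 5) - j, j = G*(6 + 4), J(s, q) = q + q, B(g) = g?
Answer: 1/8 ≈ 0.12500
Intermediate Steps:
G = 5 (G = 1 + 4 = 5)
J(s, q) = 2*q
j = 50 (j = 5*(6 + 4) = 5*10 = 50)
v(D, K) = 8 (v(D, K) = -(2*5 - 1*50)/5 = -(10 - 50)/5 = -1/5*(-40) = 8)
1/v(B(-5), 31) = 1/8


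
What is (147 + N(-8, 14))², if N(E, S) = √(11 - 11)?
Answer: 21609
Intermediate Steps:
N(E, S) = 0 (N(E, S) = √0 = 0)
(147 + N(-8, 14))² = (147 + 0)² = 147² = 21609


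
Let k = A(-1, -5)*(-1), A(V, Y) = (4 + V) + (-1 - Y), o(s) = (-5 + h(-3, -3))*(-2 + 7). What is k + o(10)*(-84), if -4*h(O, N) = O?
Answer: 1778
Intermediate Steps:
h(O, N) = -O/4
o(s) = -85/4 (o(s) = (-5 - ¼*(-3))*(-2 + 7) = (-5 + ¾)*5 = -17/4*5 = -85/4)
A(V, Y) = 3 + V - Y
k = -7 (k = (3 - 1 - 1*(-5))*(-1) = (3 - 1 + 5)*(-1) = 7*(-1) = -7)
k + o(10)*(-84) = -7 - 85/4*(-84) = -7 + 1785 = 1778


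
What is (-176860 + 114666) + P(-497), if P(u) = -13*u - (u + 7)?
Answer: -55243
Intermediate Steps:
P(u) = -7 - 14*u (P(u) = -13*u - (7 + u) = -13*u + (-7 - u) = -7 - 14*u)
(-176860 + 114666) + P(-497) = (-176860 + 114666) + (-7 - 14*(-497)) = -62194 + (-7 + 6958) = -62194 + 6951 = -55243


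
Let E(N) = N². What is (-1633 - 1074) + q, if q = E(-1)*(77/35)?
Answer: -13524/5 ≈ -2704.8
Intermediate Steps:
q = 11/5 (q = (-1)²*(77/35) = 1*(77*(1/35)) = 1*(11/5) = 11/5 ≈ 2.2000)
(-1633 - 1074) + q = (-1633 - 1074) + 11/5 = -2707 + 11/5 = -13524/5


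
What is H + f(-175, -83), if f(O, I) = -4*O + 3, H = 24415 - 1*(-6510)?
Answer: 31628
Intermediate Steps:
H = 30925 (H = 24415 + 6510 = 30925)
f(O, I) = 3 - 4*O
H + f(-175, -83) = 30925 + (3 - 4*(-175)) = 30925 + (3 + 700) = 30925 + 703 = 31628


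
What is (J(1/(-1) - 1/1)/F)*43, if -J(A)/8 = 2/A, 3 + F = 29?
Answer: 172/13 ≈ 13.231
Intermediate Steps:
F = 26 (F = -3 + 29 = 26)
J(A) = -16/A
(J(1/(-1) - 1/1)/F)*43 = ((-16/(1/(-1) - 1/1))/26)*43 = ((-16/(1*(-1) - 1*1))/26)*43 = ((-16/(-1 - 1))/26)*43 = ((-16/(-2))/26)*43 = ((-16*(-½))/26)*43 = ((1/26)*8)*43 = (4/13)*43 = 172/13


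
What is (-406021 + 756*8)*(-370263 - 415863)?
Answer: 314429174598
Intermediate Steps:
(-406021 + 756*8)*(-370263 - 415863) = (-406021 + 6048)*(-786126) = -399973*(-786126) = 314429174598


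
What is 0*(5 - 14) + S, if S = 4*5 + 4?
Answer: 24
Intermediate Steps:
S = 24 (S = 20 + 4 = 24)
0*(5 - 14) + S = 0*(5 - 14) + 24 = 0*(-9) + 24 = 0 + 24 = 24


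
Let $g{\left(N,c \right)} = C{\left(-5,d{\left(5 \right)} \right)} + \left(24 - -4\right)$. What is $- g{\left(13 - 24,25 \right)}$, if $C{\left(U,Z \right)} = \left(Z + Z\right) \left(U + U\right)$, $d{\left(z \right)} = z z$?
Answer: $472$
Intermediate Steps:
$d{\left(z \right)} = z^{2}$
$C{\left(U,Z \right)} = 4 U Z$ ($C{\left(U,Z \right)} = 2 Z 2 U = 4 U Z$)
$g{\left(N,c \right)} = -472$ ($g{\left(N,c \right)} = 4 \left(-5\right) 5^{2} + \left(24 - -4\right) = 4 \left(-5\right) 25 + \left(24 + 4\right) = -500 + 28 = -472$)
$- g{\left(13 - 24,25 \right)} = \left(-1\right) \left(-472\right) = 472$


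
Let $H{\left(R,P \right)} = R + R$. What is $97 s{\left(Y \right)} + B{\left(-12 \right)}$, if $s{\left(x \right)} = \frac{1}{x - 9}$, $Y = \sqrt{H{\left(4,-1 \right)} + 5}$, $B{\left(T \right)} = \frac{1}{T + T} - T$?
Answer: $- \frac{359}{408} - \frac{97 \sqrt{13}}{68} \approx -6.0231$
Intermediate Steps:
$B{\left(T \right)} = \frac{1}{2 T} - T$
$H{\left(R,P \right)} = 2 R$
$Y = \sqrt{13}$ ($Y = \sqrt{2 \cdot 4 + 5} = \sqrt{8 + 5} = \sqrt{13} \approx 3.6056$)
$s{\left(x \right)} = \frac{1}{-9 + x}$
$97 s{\left(Y \right)} + B{\left(-12 \right)} = \frac{97}{-9 + \sqrt{13}} + \left(\frac{1}{2 \left(-12\right)} - -12\right) = \frac{97}{-9 + \sqrt{13}} + \left(\frac{1}{2} \left(- \frac{1}{12}\right) + 12\right) = \frac{97}{-9 + \sqrt{13}} + \left(- \frac{1}{24} + 12\right) = \frac{97}{-9 + \sqrt{13}} + \frac{287}{24} = \frac{287}{24} + \frac{97}{-9 + \sqrt{13}}$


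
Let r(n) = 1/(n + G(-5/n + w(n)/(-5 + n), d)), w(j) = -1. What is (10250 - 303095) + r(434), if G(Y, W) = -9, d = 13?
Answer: -124459124/425 ≈ -2.9285e+5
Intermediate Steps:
r(n) = 1/(-9 + n) (r(n) = 1/(n - 9) = 1/(-9 + n))
(10250 - 303095) + r(434) = (10250 - 303095) + 1/(-9 + 434) = -292845 + 1/425 = -124459124/425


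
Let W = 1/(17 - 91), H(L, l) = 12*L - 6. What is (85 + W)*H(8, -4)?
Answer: 283005/37 ≈ 7648.8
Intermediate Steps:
H(L, l) = -6 + 12*L
W = -1/74 (W = 1/(-74) = -1/74 ≈ -0.013514)
(85 + W)*H(8, -4) = (85 - 1/74)*(-6 + 12*8) = 6289*(-6 + 96)/74 = (6289/74)*90 = 283005/37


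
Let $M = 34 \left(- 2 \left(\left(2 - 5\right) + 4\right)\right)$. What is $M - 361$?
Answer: $-429$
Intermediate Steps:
$M = -68$ ($M = 34 \left(- 2 \left(\left(2 - 5\right) + 4\right)\right) = 34 \left(- 2 \left(-3 + 4\right)\right) = 34 \left(\left(-2\right) 1\right) = 34 \left(-2\right) = -68$)
$M - 361 = -68 - 361 = -429$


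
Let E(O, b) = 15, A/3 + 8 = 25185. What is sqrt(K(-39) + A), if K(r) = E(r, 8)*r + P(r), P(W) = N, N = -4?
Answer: sqrt(74942) ≈ 273.76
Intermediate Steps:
A = 75531 (A = -24 + 3*25185 = -24 + 75555 = 75531)
P(W) = -4
K(r) = -4 + 15*r (K(r) = 15*r - 4 = -4 + 15*r)
sqrt(K(-39) + A) = sqrt((-4 + 15*(-39)) + 75531) = sqrt((-4 - 585) + 75531) = sqrt(-589 + 75531) = sqrt(74942)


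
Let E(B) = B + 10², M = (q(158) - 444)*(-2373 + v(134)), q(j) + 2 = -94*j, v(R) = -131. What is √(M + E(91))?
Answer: √38306383 ≈ 6189.2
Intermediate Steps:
q(j) = -2 - 94*j
M = 38306192 (M = ((-2 - 94*158) - 444)*(-2373 - 131) = ((-2 - 14852) - 444)*(-2504) = (-14854 - 444)*(-2504) = -15298*(-2504) = 38306192)
E(B) = 100 + B (E(B) = B + 100 = 100 + B)
√(M + E(91)) = √(38306192 + (100 + 91)) = √(38306192 + 191) = √38306383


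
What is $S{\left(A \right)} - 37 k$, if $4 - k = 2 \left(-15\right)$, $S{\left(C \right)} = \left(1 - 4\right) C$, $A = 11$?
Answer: $-1291$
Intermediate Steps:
$S{\left(C \right)} = - 3 C$
$k = 34$ ($k = 4 - 2 \left(-15\right) = 4 - -30 = 4 + 30 = 34$)
$S{\left(A \right)} - 37 k = \left(-3\right) 11 - 1258 = -33 - 1258 = -1291$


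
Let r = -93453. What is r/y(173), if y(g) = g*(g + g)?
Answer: -93453/59858 ≈ -1.5612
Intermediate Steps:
y(g) = 2*g² (y(g) = g*(2*g) = 2*g²)
r/y(173) = -93453/(2*173²) = -93453/(2*29929) = -93453/59858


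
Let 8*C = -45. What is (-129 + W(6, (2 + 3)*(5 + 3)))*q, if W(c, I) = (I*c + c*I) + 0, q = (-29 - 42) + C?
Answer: -215163/8 ≈ -26895.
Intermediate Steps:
C = -45/8 (C = (1/8)*(-45) = -45/8 ≈ -5.6250)
q = -613/8 (q = (-29 - 42) - 45/8 = -71 - 45/8 = -613/8 ≈ -76.625)
W(c, I) = 2*I*c (W(c, I) = (I*c + I*c) + 0 = 2*I*c + 0 = 2*I*c)
(-129 + W(6, (2 + 3)*(5 + 3)))*q = (-129 + 2*((2 + 3)*(5 + 3))*6)*(-613/8) = (-129 + 2*(5*8)*6)*(-613/8) = (-129 + 2*40*6)*(-613/8) = (-129 + 480)*(-613/8) = 351*(-613/8) = -215163/8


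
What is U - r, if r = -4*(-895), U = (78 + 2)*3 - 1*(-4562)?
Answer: 1222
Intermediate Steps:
U = 4802 (U = 80*3 + 4562 = 240 + 4562 = 4802)
r = 3580
U - r = 4802 - 1*3580 = 4802 - 3580 = 1222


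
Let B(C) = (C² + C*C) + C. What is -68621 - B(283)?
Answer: -229082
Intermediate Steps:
B(C) = C + 2*C² (B(C) = (C² + C²) + C = 2*C² + C = C + 2*C²)
-68621 - B(283) = -68621 - 283*(1 + 2*283) = -68621 - 283*(1 + 566) = -68621 - 283*567 = -68621 - 1*160461 = -68621 - 160461 = -229082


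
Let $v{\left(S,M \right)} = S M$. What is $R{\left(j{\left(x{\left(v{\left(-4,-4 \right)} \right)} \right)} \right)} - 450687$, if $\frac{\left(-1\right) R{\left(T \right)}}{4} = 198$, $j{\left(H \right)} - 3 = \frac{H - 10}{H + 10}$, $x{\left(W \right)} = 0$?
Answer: $-451479$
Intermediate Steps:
$v{\left(S,M \right)} = M S$
$j{\left(H \right)} = 3 + \frac{-10 + H}{10 + H}$ ($j{\left(H \right)} = 3 + \frac{H - 10}{H + 10} = 3 + \frac{-10 + H}{10 + H}$)
$R{\left(T \right)} = -792$ ($R{\left(T \right)} = \left(-4\right) 198 = -792$)
$R{\left(j{\left(x{\left(v{\left(-4,-4 \right)} \right)} \right)} \right)} - 450687 = -792 - 450687 = -451479$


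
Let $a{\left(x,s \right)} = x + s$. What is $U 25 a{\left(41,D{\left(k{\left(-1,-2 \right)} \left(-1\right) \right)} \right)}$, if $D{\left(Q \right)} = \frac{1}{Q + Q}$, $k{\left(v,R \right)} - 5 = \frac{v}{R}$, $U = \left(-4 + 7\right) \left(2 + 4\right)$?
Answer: $\frac{202500}{11} \approx 18409.0$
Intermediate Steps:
$U = 18$ ($U = 3 \cdot 6 = 18$)
$k{\left(v,R \right)} = 5 + \frac{v}{R}$
$D{\left(Q \right)} = \frac{1}{2 Q}$
$a{\left(x,s \right)} = s + x$
$U 25 a{\left(41,D{\left(k{\left(-1,-2 \right)} \left(-1\right) \right)} \right)} = 18 \cdot 25 \left(\frac{1}{2 \left(5 - \frac{1}{-2}\right) \left(-1\right)} + 41\right) = 450 \left(\frac{1}{2 \left(5 - - \frac{1}{2}\right) \left(-1\right)} + 41\right) = 450 \left(\frac{1}{2 \left(5 + \frac{1}{2}\right) \left(-1\right)} + 41\right) = 450 \left(\frac{1}{2 \cdot \frac{11}{2} \left(-1\right)} + 41\right) = 450 \left(\frac{1}{2 \left(- \frac{11}{2}\right)} + 41\right) = 450 \left(\frac{1}{2} \left(- \frac{2}{11}\right) + 41\right) = 450 \left(- \frac{1}{11} + 41\right) = 450 \cdot \frac{450}{11} = \frac{202500}{11}$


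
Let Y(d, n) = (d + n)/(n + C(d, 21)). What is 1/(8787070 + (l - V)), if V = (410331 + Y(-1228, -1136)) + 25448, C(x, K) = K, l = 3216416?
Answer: 1115/12897990941 ≈ 8.6448e-8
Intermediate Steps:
Y(d, n) = (d + n)/(21 + n) (Y(d, n) = (d + n)/(n + 21) = (d + n)/(21 + n))
V = 485895949/1115 (V = (410331 + (-1228 - 1136)/(21 - 1136)) + 25448 = (410331 - 2364/(-1115)) + 25448 = (410331 - 1/1115*(-2364)) + 25448 = (410331 + 2364/1115) + 25448 = 457521429/1115 + 25448 = 485895949/1115 ≈ 4.3578e+5)
1/(8787070 + (l - V)) = 1/(8787070 + (3216416 - 1*485895949/1115)) = 1/(8787070 + (3216416 - 485895949/1115)) = 1/(8787070 + 3100407891/1115) = 1/(12897990941/1115) = 1115/12897990941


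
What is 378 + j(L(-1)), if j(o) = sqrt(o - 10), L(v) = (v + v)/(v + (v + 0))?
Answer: 378 + 3*I ≈ 378.0 + 3.0*I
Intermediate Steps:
L(v) = 1 (L(v) = (2*v)/(v + v) = (2*v)/((2*v)) = (2*v)*(1/(2*v)) = 1)
j(o) = sqrt(-10 + o)
378 + j(L(-1)) = 378 + sqrt(-10 + 1) = 378 + sqrt(-9) = 378 + 3*I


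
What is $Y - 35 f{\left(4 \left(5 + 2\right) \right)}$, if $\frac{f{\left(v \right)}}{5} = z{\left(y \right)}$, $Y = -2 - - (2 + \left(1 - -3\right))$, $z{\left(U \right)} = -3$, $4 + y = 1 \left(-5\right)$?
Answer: $529$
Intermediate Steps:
$y = -9$ ($y = -4 + 1 \left(-5\right) = -4 - 5 = -9$)
$Y = 4$ ($Y = -2 - - (2 + \left(1 + 3\right)) = -2 - - (2 + 4) = -2 - \left(-1\right) 6 = -2 - -6 = -2 + 6 = 4$)
$f{\left(v \right)} = -15$ ($f{\left(v \right)} = 5 \left(-3\right) = -15$)
$Y - 35 f{\left(4 \left(5 + 2\right) \right)} = 4 - -525 = 4 + 525 = 529$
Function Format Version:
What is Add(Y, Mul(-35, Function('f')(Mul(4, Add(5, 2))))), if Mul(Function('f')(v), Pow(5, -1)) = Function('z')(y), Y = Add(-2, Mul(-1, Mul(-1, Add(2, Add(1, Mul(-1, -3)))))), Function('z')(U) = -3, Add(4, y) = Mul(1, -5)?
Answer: 529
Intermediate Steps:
y = -9 (y = Add(-4, Mul(1, -5)) = Add(-4, -5) = -9)
Y = 4 (Y = Add(-2, Mul(-1, Mul(-1, Add(2, Add(1, 3))))) = Add(-2, Mul(-1, Mul(-1, Add(2, 4)))) = Add(-2, Mul(-1, Mul(-1, 6))) = Add(-2, Mul(-1, -6)) = Add(-2, 6) = 4)
Function('f')(v) = -15 (Function('f')(v) = Mul(5, -3) = -15)
Add(Y, Mul(-35, Function('f')(Mul(4, Add(5, 2))))) = Add(4, Mul(-35, -15)) = Add(4, 525) = 529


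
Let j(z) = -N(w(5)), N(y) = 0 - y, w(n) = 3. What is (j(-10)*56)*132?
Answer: 22176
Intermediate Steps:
N(y) = -y
j(z) = 3 (j(z) = -(-1)*3 = -1*(-3) = 3)
(j(-10)*56)*132 = (3*56)*132 = 168*132 = 22176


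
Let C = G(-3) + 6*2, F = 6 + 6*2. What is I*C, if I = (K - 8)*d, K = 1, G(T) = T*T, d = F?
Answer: -2646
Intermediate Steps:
F = 18 (F = 6 + 12 = 18)
d = 18
G(T) = T**2
I = -126 (I = (1 - 8)*18 = -7*18 = -126)
C = 21 (C = (-3)**2 + 6*2 = 9 + 12 = 21)
I*C = -126*21 = -2646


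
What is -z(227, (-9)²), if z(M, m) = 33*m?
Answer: -2673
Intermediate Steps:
-z(227, (-9)²) = -33*(-9)² = -33*81 = -1*2673 = -2673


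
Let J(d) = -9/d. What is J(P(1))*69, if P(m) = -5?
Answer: 621/5 ≈ 124.20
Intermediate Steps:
J(P(1))*69 = -9/(-5)*69 = -9*(-⅕)*69 = (9/5)*69 = 621/5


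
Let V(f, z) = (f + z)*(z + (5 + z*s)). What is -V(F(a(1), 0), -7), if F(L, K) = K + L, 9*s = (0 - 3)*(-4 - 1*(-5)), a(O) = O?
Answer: 2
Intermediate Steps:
s = -1/3 (s = ((0 - 3)*(-4 - 1*(-5)))/9 = (-3*(-4 + 5))/9 = (-3*1)/9 = (1/9)*(-3) = -1/3 ≈ -0.33333)
V(f, z) = (5 + 2*z/3)*(f + z) (V(f, z) = (f + z)*(z + (5 + z*(-1/3))) = (f + z)*(z + (5 - z/3)) = (f + z)*(5 + 2*z/3) = (5 + 2*z/3)*(f + z))
-V(F(a(1), 0), -7) = -(5*(0 + 1) + 5*(-7) + (2/3)*(-7)**2 + (2/3)*(0 + 1)*(-7)) = -(5*1 - 35 + (2/3)*49 + (2/3)*1*(-7)) = -(5 - 35 + 98/3 - 14/3) = -1*(-2) = 2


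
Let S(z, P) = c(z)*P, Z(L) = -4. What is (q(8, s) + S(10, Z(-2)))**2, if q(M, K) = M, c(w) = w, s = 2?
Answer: 1024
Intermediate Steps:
S(z, P) = P*z (S(z, P) = z*P = P*z)
(q(8, s) + S(10, Z(-2)))**2 = (8 - 4*10)**2 = (8 - 40)**2 = (-32)**2 = 1024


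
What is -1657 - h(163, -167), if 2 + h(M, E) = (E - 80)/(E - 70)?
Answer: -392482/237 ≈ -1656.0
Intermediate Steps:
h(M, E) = -2 + (-80 + E)/(-70 + E) (h(M, E) = -2 + (E - 80)/(E - 70) = -2 + (-80 + E)/(-70 + E))
-1657 - h(163, -167) = -1657 - (60 - 1*(-167))/(-70 - 167) = -1657 - (60 + 167)/(-237) = -1657 - (-1)*227/237 = -1657 - 1*(-227/237) = -1657 + 227/237 = -392482/237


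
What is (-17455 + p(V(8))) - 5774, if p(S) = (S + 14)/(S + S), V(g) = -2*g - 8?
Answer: -557491/24 ≈ -23229.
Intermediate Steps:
V(g) = -8 - 2*g
p(S) = (14 + S)/(2*S) (p(S) = (14 + S)/((2*S)) = (14 + S)*(1/(2*S)) = (14 + S)/(2*S))
(-17455 + p(V(8))) - 5774 = (-17455 + (14 + (-8 - 2*8))/(2*(-8 - 2*8))) - 5774 = (-17455 + (14 + (-8 - 16))/(2*(-8 - 16))) - 5774 = (-17455 + (1/2)*(14 - 24)/(-24)) - 5774 = (-17455 + (1/2)*(-1/24)*(-10)) - 5774 = (-17455 + 5/24) - 5774 = -418915/24 - 5774 = -557491/24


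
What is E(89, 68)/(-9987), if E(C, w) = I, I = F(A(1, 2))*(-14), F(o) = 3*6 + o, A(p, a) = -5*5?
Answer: -98/9987 ≈ -0.0098128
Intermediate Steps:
A(p, a) = -25
F(o) = 18 + o
I = 98 (I = (18 - 25)*(-14) = -7*(-14) = 98)
E(C, w) = 98
E(89, 68)/(-9987) = 98/(-9987) = 98*(-1/9987) = -98/9987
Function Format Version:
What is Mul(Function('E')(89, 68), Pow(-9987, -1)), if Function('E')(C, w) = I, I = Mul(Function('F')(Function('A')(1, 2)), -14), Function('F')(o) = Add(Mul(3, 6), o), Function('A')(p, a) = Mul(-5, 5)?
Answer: Rational(-98, 9987) ≈ -0.0098128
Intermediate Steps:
Function('A')(p, a) = -25
Function('F')(o) = Add(18, o)
I = 98 (I = Mul(Add(18, -25), -14) = Mul(-7, -14) = 98)
Function('E')(C, w) = 98
Mul(Function('E')(89, 68), Pow(-9987, -1)) = Mul(98, Pow(-9987, -1)) = Mul(98, Rational(-1, 9987)) = Rational(-98, 9987)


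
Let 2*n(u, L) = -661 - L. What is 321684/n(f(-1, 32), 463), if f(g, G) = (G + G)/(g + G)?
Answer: -160842/281 ≈ -572.39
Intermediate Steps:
f(g, G) = 2*G/(G + g) (f(g, G) = (2*G)/(G + g) = 2*G/(G + g))
n(u, L) = -661/2 - L/2 (n(u, L) = (-661 - L)/2 = -661/2 - L/2)
321684/n(f(-1, 32), 463) = 321684/(-661/2 - ½*463) = 321684/(-661/2 - 463/2) = 321684/(-562) = 321684*(-1/562) = -160842/281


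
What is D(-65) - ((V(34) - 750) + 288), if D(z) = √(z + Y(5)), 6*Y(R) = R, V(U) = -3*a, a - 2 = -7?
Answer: 447 + I*√2310/6 ≈ 447.0 + 8.0104*I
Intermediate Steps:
a = -5 (a = 2 - 7 = -5)
V(U) = 15 (V(U) = -3*(-5) = 15)
Y(R) = R/6
D(z) = √(⅚ + z) (D(z) = √(z + (⅙)*5) = √(z + ⅚) = √(⅚ + z))
D(-65) - ((V(34) - 750) + 288) = √(30 + 36*(-65))/6 - ((15 - 750) + 288) = √(30 - 2340)/6 - (-735 + 288) = √(-2310)/6 - 1*(-447) = (I*√2310)/6 + 447 = I*√2310/6 + 447 = 447 + I*√2310/6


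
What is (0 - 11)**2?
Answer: 121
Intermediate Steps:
(0 - 11)**2 = (-11)**2 = 121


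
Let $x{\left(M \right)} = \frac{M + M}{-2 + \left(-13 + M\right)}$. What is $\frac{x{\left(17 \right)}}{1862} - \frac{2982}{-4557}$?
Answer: $\frac{38299}{57722} \approx 0.66351$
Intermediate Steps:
$x{\left(M \right)} = \frac{2 M}{-15 + M}$
$\frac{x{\left(17 \right)}}{1862} - \frac{2982}{-4557} = \frac{2 \cdot 17 \frac{1}{-15 + 17}}{1862} - \frac{2982}{-4557} = 2 \cdot 17 \cdot \frac{1}{2} \cdot \frac{1}{1862} - - \frac{142}{217} = 2 \cdot 17 \cdot \frac{1}{2} \cdot \frac{1}{1862} + \frac{142}{217} = 17 \cdot \frac{1}{1862} + \frac{142}{217} = \frac{17}{1862} + \frac{142}{217} = \frac{38299}{57722}$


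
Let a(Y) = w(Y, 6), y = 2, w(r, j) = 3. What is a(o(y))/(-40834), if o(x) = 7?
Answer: -3/40834 ≈ -7.3468e-5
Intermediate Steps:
a(Y) = 3
a(o(y))/(-40834) = 3/(-40834) = 3*(-1/40834) = -3/40834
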